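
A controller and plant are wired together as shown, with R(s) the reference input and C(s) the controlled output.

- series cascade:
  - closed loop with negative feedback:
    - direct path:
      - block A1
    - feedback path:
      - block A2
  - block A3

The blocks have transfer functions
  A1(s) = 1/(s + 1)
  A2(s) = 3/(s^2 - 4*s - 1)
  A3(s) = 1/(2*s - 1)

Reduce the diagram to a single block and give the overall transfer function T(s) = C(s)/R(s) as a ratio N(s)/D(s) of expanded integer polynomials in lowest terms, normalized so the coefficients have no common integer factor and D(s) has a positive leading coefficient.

Answer: (s^2 - 4*s - 1)/(2*s^4 - 7*s^3 - 7*s^2 + 9*s - 2)

Working:
[1] collapse the loop (A1 forward, A2 return) = (s^2 - 4*s - 1)/(s^3 - 3*s^2 - 5*s + 2)
[2] series reduction of [A1/(1+A1*A2)], A3; the result is T(s) itself (integer coefficients, no common factor, positive leading denominator coefficient)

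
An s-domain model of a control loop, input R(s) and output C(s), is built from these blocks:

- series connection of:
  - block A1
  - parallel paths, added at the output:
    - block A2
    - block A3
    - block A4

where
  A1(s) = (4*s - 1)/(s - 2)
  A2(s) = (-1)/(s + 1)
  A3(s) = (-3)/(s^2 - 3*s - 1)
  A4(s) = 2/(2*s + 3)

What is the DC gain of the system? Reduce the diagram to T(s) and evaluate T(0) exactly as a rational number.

Reducing step by step:

Step 1 - parallel reduction of A2, A3, A4 -> (-7*s^2 - 12*s - 8)/(2*s^4 - s^3 - 14*s^2 - 14*s - 3)
Step 2 - multiply A1, (A2+A3+A4) (series) -> (-28*s^3 - 41*s^2 - 20*s + 8)/(2*s^5 - 5*s^4 - 12*s^3 + 14*s^2 + 25*s + 6)
Step 2 gives the overall T(s). Then T(0) = 8/6 = 4/3.

Answer: 4/3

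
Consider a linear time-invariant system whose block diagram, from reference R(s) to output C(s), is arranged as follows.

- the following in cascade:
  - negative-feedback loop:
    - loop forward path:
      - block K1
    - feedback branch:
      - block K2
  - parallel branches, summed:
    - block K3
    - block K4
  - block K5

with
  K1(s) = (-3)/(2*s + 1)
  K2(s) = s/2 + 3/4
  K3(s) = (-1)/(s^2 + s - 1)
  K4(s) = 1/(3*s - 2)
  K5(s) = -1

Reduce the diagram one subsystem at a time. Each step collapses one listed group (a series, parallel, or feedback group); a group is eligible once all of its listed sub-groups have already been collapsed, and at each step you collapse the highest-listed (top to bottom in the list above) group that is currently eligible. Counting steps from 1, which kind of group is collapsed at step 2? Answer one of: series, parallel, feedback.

(1) close the feedback loop around K1, K2
(2) parallel reduction of K3, K4
(3) reduce the series chain [K1/(1+K1*K2)], (K3+K4), K5
At step 2 the group reduced is parallel.

Therefore the answer is parallel.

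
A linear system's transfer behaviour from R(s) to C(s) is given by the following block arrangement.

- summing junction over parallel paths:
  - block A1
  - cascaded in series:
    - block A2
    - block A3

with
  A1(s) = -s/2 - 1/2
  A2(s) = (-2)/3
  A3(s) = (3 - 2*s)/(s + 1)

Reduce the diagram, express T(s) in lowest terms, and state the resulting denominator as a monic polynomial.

Step 1 - multiply A2, A3 (series): (4*s - 6)/(3*s + 3)
Step 2 - combine A1, (A2*A3) in parallel: (-3*s^2 + 2*s - 15)/(6*s + 6)
The result of step 2 is T(s) in lowest terms. Its denominator has leading coefficient 6; dividing the denominator through by 6 makes it monic.

Therefore the answer is s + 1.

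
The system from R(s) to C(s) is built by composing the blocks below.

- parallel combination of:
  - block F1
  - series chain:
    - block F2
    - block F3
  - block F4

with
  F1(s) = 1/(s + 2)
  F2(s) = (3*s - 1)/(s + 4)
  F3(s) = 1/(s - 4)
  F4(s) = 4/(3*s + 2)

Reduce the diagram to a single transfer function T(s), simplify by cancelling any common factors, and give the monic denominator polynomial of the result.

The answer is s^4 + 8*s^3/3 - 44*s^2/3 - 128*s/3 - 64/3.

Reasoning:
[1] combine F2, F3 in series, giving (3*s - 1)/(s^2 - 16)
[2] sum the parallel branches F1, (F2*F3), F4, giving (16*s^3 + 31*s^2 - 108*s - 164)/(3*s^4 + 8*s^3 - 44*s^2 - 128*s - 64)
No further cancellation is possible in the step-2 result, so that is T(s). Its denominator becomes monic after dividing by the leading coefficient 3.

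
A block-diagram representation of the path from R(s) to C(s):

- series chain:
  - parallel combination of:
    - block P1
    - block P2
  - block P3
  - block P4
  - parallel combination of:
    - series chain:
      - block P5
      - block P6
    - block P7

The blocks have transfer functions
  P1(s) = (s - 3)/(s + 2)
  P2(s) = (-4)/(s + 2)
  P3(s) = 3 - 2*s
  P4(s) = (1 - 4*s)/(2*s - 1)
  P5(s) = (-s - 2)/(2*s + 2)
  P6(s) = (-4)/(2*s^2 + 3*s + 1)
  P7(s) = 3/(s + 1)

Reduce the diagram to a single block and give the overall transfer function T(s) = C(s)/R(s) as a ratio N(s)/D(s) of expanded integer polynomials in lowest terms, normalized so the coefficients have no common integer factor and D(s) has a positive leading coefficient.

First reduce the diagram to T(s).

[1] sum the parallel branches P1, P2 = (s - 7)/(s + 2)
[2] reduce the series chain P5, P6 = (2*s + 4)/(2*s^3 + 5*s^2 + 4*s + 1)
[3] combine (P5*P6), P7 in parallel = (6*s^2 + 11*s + 7)/(2*s^3 + 5*s^2 + 4*s + 1)
[4] multiply (P1+P2), P3, P4, ((P5*P6)+P7) (series): this yields T(s), and no further normalization is needed

Answer: (48*s^5 - 332*s^4 - 108*s^3 + 495*s^2 + 476*s - 147)/(4*s^5 + 16*s^4 + 19*s^3 + 4*s^2 - 5*s - 2)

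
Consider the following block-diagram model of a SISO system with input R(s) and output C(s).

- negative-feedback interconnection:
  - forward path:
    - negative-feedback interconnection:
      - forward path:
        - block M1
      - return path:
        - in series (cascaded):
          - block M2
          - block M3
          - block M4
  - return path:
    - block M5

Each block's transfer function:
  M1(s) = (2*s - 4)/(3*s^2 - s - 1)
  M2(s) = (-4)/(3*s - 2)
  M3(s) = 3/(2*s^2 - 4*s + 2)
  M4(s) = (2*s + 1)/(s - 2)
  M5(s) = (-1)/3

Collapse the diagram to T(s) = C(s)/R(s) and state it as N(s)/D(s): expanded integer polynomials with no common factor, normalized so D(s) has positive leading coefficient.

Step 1. reduce the series chain M2, M3, M4 = (-12*s - 6)/(3*s^4 - 14*s^3 + 23*s^2 - 16*s + 4)
Step 2. feedback reduction of M1, (M2*M3*M4) = (6*s^4 - 28*s^3 + 46*s^2 - 32*s + 8)/(9*s^5 - 27*s^4 + 26*s^3 - 5*s^2 - 29*s - 10)
Step 3. apply the feedback formula to [M1/(1+M1*(M2*M3*M4))], M5 - this is the overall T(s), already in the required normalized form

Final answer: (18*s^4 - 84*s^3 + 138*s^2 - 96*s + 24)/(27*s^5 - 87*s^4 + 106*s^3 - 61*s^2 - 55*s - 38)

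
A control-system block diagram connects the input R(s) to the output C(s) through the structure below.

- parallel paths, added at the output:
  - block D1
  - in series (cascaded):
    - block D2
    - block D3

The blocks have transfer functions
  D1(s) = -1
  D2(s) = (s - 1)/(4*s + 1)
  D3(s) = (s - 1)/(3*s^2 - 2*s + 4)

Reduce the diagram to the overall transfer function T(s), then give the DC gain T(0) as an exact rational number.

The answer is -3/4.

Reasoning:
Step 1 - multiply D2, D3 (series) = (s^2 - 2*s + 1)/(12*s^3 - 5*s^2 + 14*s + 4)
Step 2 - reduce the parallel group D1, (D2*D3) = (-12*s^3 + 6*s^2 - 16*s - 3)/(12*s^3 - 5*s^2 + 14*s + 4)
Step 2 gives the overall T(s). Then T(0) = -3/4.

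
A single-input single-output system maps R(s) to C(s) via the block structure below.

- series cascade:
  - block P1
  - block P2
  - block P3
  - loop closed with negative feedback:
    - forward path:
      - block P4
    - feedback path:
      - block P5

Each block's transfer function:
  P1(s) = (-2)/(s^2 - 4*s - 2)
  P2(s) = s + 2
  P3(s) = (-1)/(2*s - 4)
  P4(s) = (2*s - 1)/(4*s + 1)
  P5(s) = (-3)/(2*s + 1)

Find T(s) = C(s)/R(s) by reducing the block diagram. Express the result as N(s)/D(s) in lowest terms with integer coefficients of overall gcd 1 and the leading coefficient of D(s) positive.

Step 1: apply the feedback formula to P4, P5 = (4*s^2 - 1)/(8*s^2 + 4)
Step 2: combine P1, P2, P3, [P4/(1+P4*P5)] in series - this is the overall T(s), already in the required normalized form

Answer: (4*s^3 + 8*s^2 - s - 2)/(8*s^5 - 48*s^4 + 52*s^3 + 8*s^2 + 24*s + 16)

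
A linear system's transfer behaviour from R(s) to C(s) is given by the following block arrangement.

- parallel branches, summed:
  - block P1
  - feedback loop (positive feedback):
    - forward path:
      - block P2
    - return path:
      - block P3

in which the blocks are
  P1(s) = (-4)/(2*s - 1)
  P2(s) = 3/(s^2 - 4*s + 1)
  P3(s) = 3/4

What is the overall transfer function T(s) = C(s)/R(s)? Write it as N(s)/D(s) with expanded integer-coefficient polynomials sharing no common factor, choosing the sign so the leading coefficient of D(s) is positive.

Step 1 - collapse the loop (P2 forward, P3 return) = 12/(4*s^2 - 16*s - 5)
Step 2 - add P1, [P2/(1-P2*P3)] (parallel); the result is T(s) itself (integer coefficients, no common factor, positive leading denominator coefficient)

Final answer: (-16*s^2 + 88*s + 8)/(8*s^3 - 36*s^2 + 6*s + 5)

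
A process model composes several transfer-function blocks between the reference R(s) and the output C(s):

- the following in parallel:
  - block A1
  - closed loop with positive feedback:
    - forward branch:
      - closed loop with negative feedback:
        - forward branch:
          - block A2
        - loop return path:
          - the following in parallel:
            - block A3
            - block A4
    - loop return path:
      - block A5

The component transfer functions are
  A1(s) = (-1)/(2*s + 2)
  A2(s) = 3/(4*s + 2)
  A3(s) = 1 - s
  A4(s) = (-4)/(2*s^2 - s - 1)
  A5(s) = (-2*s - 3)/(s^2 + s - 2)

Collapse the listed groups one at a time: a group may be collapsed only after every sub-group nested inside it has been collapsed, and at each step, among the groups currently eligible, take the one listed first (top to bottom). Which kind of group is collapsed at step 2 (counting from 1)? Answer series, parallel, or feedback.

(1) reduce the parallel group A3, A4
(2) reduce the feedback loop with forward A2 and return (A3+A4)
(3) feedback reduction of [A2/(1+A2*(A3+A4))], A5
(4) add A1, [[A2/(1+A2*(A3+A4))]/(1-[A2/(1+A2*(A3+A4))]*A5)] (parallel)
The group at step 2 is a feedback group.

Hence the answer: feedback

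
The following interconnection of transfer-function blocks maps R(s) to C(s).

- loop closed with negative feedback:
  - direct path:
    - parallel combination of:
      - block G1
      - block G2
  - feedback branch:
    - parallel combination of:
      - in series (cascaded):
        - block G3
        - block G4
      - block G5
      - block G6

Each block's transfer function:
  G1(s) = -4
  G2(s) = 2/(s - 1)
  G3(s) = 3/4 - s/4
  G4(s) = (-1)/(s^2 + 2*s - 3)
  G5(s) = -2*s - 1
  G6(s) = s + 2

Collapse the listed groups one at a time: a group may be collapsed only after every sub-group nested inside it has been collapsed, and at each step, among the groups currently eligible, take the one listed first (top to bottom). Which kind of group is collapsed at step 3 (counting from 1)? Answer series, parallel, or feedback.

Step 1: sum the parallel branches G1, G2
Step 2: combine G3, G4 in series
Step 3: sum the parallel branches (G3*G4), G5, G6
Step 4: feedback reduction of (G1+G2), ((G3*G4)+G5+G6)
At step 3 the group reduced is parallel.

Hence the answer: parallel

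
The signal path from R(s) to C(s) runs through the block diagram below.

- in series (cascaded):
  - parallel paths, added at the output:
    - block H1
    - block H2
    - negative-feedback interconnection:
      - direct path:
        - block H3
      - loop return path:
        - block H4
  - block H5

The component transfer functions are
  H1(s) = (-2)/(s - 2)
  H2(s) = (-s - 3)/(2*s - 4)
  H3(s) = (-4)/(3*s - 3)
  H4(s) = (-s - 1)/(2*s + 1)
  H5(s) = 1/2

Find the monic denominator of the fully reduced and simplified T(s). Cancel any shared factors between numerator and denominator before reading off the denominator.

First reduce the diagram to T(s).

(1) collapse the loop (H3 forward, H4 return): (-8*s - 4)/(6*s^2 + s + 1)
(2) combine H1, H2, [H3/(1+H3*H4)] in parallel: (-6*s^3 - 59*s^2 + 16*s + 9)/(12*s^3 - 22*s^2 - 2*s - 4)
(3) combine (H1+H2+[H3/(1+H3*H4)]), H5 in series: (-6*s^3 - 59*s^2 + 16*s + 9)/(24*s^3 - 44*s^2 - 4*s - 8)
That last expression is T(s), already simplified. Scaling its denominator by 1/24 (the reciprocal of the leading coefficient) yields the monic denominator.

Answer: s^3 - 11*s^2/6 - s/6 - 1/3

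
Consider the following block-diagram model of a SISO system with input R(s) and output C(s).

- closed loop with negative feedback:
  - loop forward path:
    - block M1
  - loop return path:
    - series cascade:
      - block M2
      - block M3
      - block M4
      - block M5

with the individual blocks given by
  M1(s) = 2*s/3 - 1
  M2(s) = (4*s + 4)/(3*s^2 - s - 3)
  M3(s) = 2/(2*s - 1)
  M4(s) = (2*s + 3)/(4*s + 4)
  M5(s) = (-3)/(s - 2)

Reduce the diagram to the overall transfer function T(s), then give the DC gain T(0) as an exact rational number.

Answer: 1/2

Working:
Step 1. combine M2, M3, M4, M5 in series = (-12*s - 18)/(6*s^4 - 17*s^3 + 5*s^2 + 13*s - 6)
Step 2. feedback reduction of M1, (M2*M3*M4*M5) = (12*s^5 - 52*s^4 + 61*s^3 + 11*s^2 - 51*s + 18)/(18*s^4 - 51*s^3 - 9*s^2 + 39*s + 36)
That last expression is T(s); at s = 0 only the constant terms survive, so T(0) = 18/36 = 1/2.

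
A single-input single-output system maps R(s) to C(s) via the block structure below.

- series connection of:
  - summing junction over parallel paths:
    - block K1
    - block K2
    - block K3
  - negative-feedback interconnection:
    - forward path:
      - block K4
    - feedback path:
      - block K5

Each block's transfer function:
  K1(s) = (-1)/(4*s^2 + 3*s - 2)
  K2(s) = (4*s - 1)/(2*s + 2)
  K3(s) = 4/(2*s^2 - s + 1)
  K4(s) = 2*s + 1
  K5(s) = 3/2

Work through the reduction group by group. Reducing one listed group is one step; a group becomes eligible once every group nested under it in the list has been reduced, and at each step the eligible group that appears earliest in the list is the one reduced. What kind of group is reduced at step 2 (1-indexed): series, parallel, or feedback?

Step 1 - parallel reduction of K1, K2, K3
Step 2 - feedback reduction of K4, K5
Step 3 - cascade (K1+K2+K3), [K4/(1+K4*K5)]
The group at step 2 is a feedback group.

Final answer: feedback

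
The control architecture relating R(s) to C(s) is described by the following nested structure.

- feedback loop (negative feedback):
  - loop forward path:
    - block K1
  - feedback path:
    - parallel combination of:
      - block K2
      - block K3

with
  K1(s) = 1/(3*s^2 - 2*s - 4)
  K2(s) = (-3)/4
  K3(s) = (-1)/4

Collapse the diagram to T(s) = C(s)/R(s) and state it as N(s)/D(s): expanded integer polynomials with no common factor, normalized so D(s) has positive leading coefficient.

First reduce the diagram to T(s).

[1] parallel reduction of K2, K3 -> -1
[2] feedback reduction of K1, (K2+K3), which is the overall transfer function T(s) = C(s)/R(s) in lowest terms

Answer: 1/(3*s^2 - 2*s - 5)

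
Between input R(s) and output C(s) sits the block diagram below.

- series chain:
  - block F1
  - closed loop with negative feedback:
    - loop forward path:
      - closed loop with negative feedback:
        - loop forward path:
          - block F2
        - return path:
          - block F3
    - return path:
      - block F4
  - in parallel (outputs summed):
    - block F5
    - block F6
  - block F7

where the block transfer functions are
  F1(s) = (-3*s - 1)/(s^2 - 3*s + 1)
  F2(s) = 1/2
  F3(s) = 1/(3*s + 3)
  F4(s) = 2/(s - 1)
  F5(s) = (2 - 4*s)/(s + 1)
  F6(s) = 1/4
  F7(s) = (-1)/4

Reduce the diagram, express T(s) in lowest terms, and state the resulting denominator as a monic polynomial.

Step 1. apply the feedback formula to F2, F3; result (3*s + 3)/(6*s + 7)
Step 2. close the feedback loop around [F2/(1+F2*F3)], F4; result (3*s^2 - 3)/(6*s^2 + 7*s - 1)
Step 3. add F5, F6 (parallel); result (9 - 15*s)/(4*s + 4)
Step 4. cascade F1, [[F2/(1+F2*F3)]/(1+[F2/(1+F2*F3)]*F4)], (F5+F6), F7; result (-135*s^3 + 171*s^2 - 9*s - 27)/(96*s^4 - 176*s^3 - 256*s^2 + 160*s - 16)
The result of step 4 is T(s) in lowest terms. Its denominator has leading coefficient 96; dividing the denominator through by 96 makes it monic.

Final answer: s^4 - 11*s^3/6 - 8*s^2/3 + 5*s/3 - 1/6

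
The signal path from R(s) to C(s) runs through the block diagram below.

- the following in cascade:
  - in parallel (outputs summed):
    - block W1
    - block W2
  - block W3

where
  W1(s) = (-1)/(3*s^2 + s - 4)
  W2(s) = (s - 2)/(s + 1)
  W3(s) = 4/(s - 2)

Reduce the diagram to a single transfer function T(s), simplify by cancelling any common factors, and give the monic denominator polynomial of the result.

Reducing step by step:

Step 1. combine W1, W2 in parallel -> (3*s^3 - 5*s^2 - 7*s + 7)/(3*s^3 + 4*s^2 - 3*s - 4)
Step 2. cascade (W1+W2), W3 -> (12*s^3 - 20*s^2 - 28*s + 28)/(3*s^4 - 2*s^3 - 11*s^2 + 2*s + 8)
No further cancellation is possible in the step-2 result, so that is T(s). Its denominator becomes monic after dividing by the leading coefficient 3.

Answer: s^4 - 2*s^3/3 - 11*s^2/3 + 2*s/3 + 8/3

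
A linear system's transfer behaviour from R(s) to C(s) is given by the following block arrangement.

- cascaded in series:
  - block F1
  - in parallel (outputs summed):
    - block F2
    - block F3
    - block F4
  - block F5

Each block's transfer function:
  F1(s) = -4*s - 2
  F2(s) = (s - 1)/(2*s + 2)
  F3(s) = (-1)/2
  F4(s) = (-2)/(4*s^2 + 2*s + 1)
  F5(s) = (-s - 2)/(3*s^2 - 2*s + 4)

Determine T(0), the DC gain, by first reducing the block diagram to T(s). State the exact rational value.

The answer is -3.

Reasoning:
Step 1 - combine F2, F3, F4 in parallel: (-4*s^2 - 4*s - 3)/(4*s^3 + 6*s^2 + 3*s + 1)
Step 2 - reduce the series chain F1, (F2+F3+F4), F5: (-16*s^4 - 56*s^3 - 68*s^2 - 46*s - 12)/(12*s^5 + 10*s^4 + 13*s^3 + 21*s^2 + 10*s + 4)
Step 2 gives the overall T(s). Then T(0) = -12/4 = -3.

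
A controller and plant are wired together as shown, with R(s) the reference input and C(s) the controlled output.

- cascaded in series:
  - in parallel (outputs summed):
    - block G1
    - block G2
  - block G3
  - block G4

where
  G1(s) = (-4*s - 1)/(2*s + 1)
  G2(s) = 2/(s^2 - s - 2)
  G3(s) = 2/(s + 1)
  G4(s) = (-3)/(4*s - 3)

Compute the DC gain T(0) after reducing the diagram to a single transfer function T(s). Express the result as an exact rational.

Step 1. reduce the parallel group G1, G2 = (-4*s^3 + 3*s^2 + 13*s + 4)/(2*s^3 - s^2 - 5*s - 2)
Step 2. multiply (G1+G2), G3, G4 (series) = (24*s^3 - 18*s^2 - 78*s - 24)/(8*s^5 - 2*s^4 - 27*s^3 - 10*s^2 + 13*s + 6)
Evaluating the step-2 result (the overall T(s)) at s = 0 gives T(0) = -24/6 = -4.

Answer: -4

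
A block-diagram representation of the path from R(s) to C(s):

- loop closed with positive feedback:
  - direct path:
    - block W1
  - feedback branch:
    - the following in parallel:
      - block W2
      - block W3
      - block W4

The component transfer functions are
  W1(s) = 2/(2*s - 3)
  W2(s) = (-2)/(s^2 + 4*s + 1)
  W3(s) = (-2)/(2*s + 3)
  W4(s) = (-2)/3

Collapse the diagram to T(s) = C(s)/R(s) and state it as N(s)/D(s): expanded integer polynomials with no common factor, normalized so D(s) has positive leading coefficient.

Answer: (12*s^3 + 66*s^2 + 84*s + 18)/(12*s^4 + 56*s^3 + 41*s^2 + 20*s + 33)

Working:
Step 1 - sum the parallel branches W2, W3, W4 gives (-4*s^3 - 28*s^2 - 64*s - 30)/(6*s^3 + 33*s^2 + 42*s + 9)
Step 2 - reduce the feedback loop with forward W1 and return (W2+W3+W4), which is the overall transfer function T(s) = C(s)/R(s) in lowest terms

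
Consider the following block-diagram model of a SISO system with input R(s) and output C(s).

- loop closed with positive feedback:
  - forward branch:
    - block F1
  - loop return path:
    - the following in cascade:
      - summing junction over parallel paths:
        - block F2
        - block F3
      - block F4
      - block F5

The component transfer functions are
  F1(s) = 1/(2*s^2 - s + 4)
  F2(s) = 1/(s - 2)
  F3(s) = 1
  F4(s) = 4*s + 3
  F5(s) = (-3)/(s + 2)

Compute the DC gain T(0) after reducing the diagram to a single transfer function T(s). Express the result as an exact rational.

Step 1: parallel reduction of F2, F3 -> (s - 1)/(s - 2)
Step 2: multiply (F2+F3), F4, F5 (series) -> (-12*s^2 + 3*s + 9)/(s^2 - 4)
Step 3: feedback reduction of F1, ((F2+F3)*F4*F5) -> (s^2 - 4)/(2*s^4 - s^3 + 8*s^2 + s - 25)
DC gain: substitute s = 0 into T(s) from step 3: T(0) = -4/(-25) = 4/25.

Hence the answer: 4/25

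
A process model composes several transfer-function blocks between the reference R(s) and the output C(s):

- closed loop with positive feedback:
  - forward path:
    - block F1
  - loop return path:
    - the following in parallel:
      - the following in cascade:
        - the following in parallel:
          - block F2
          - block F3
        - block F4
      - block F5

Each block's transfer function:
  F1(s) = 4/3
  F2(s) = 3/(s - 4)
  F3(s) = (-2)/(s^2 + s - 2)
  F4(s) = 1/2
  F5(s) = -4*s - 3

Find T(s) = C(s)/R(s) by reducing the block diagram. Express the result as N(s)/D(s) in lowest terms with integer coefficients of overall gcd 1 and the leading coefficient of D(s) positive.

First reduce the diagram to T(s).

Step 1 - parallel reduction of F2, F3; result (3*s^2 + s + 2)/(s^3 - 3*s^2 - 6*s + 8)
Step 2 - series reduction of (F2+F3), F4; result (3*s^2 + s + 2)/(2*s^3 - 6*s^2 - 12*s + 16)
Step 3 - sum the parallel branches ((F2+F3)*F4), F5; result (-8*s^4 + 18*s^3 + 69*s^2 - 27*s - 46)/(2*s^3 - 6*s^2 - 12*s + 16)
Step 4 - collapse the loop (F1 forward, (((F2+F3)*F4)+F5) return) - this is the overall T(s), already in the required normalized form

Answer: (4*s^3 - 12*s^2 - 24*s + 32)/(16*s^4 - 33*s^3 - 147*s^2 + 36*s + 116)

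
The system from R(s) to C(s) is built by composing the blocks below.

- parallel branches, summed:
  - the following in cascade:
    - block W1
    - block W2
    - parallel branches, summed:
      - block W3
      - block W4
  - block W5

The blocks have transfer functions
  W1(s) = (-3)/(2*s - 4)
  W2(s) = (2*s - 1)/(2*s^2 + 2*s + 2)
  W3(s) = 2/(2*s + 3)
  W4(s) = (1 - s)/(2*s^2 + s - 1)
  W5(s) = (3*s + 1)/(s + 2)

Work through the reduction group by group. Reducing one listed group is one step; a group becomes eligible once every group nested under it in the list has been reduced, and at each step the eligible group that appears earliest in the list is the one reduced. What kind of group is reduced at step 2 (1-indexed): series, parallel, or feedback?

Answer: series

Working:
(1) combine W3, W4 in parallel
(2) series reduction of W1, W2, (W3+W4)
(3) add (W1*W2*(W3+W4)), W5 (parallel)
Step 2 collapses a series group.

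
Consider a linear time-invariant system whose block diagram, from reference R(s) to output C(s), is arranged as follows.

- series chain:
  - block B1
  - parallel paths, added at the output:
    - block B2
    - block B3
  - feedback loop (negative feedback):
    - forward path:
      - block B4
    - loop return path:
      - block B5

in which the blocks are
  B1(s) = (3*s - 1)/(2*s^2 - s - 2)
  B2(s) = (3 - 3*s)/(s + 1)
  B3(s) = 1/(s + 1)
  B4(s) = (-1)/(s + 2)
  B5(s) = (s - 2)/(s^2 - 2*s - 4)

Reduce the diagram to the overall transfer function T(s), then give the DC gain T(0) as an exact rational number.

Answer: -4/3

Working:
[1] sum the parallel branches B2, B3 gives (4 - 3*s)/(s + 1)
[2] collapse the loop (B4 forward, B5 return) gives (-s^2 + 2*s + 4)/(s^3 - 9*s - 6)
[3] combine B1, (B2+B3), [B4/(1+B4*B5)] in series gives (9*s^4 - 33*s^3 - 2*s^2 + 52*s - 16)/(2*s^6 + s^5 - 21*s^4 - 23*s^3 + 21*s^2 + 36*s + 12)
DC gain: substitute s = 0 into T(s) from step 3: T(0) = -16/12 = -4/3.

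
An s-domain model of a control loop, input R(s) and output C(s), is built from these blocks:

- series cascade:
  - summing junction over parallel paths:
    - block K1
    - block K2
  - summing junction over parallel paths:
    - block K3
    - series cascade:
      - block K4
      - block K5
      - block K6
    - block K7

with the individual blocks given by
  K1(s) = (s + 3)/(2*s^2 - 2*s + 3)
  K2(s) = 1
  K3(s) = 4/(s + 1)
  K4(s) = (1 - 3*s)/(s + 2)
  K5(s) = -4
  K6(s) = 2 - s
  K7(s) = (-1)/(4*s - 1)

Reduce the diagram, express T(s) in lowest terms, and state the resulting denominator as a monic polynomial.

Step 1 - sum the parallel branches K1, K2 -> (2*s^2 - s + 6)/(2*s^2 - 2*s + 3)
Step 2 - multiply K4, K5, K6 (series) -> (-12*s^2 + 28*s - 8)/(s + 2)
Step 3 - sum the parallel branches K3, (K4*K5*K6), K7 -> (-48*s^4 + 76*s^3 + 79*s^2 - 27*s - 2)/(4*s^3 + 11*s^2 + 5*s - 2)
Step 4 - reduce the series chain (K1+K2), (K3+(K4*K5*K6)+K7) -> (-96*s^6 + 200*s^5 - 206*s^4 + 323*s^3 + 497*s^2 - 160*s - 12)/(8*s^5 + 14*s^4 + 19*s^2 + 19*s - 6)
That last expression is T(s), already simplified. Scaling its denominator by 1/8 (the reciprocal of the leading coefficient) yields the monic denominator.

Therefore the answer is s^5 + 7*s^4/4 + 19*s^2/8 + 19*s/8 - 3/4.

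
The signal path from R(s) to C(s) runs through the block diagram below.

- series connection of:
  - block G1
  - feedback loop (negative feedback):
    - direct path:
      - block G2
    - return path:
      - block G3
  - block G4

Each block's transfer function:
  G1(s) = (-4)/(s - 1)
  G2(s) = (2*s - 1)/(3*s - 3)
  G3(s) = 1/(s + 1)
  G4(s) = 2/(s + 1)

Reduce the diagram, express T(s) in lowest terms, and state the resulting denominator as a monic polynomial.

[1] apply the feedback formula to G2, G3 = (2*s^2 + s - 1)/(3*s^2 + 2*s - 4)
[2] cascade G1, [G2/(1+G2*G3)], G4 = (8 - 16*s)/(3*s^3 - s^2 - 6*s + 4)
Step 2 gives the fully reduced T(s), with no common factor left to cancel. The denominator's leading coefficient is 3, so divide each of its coefficients by 3 to get the monic form.

Answer: s^3 - s^2/3 - 2*s + 4/3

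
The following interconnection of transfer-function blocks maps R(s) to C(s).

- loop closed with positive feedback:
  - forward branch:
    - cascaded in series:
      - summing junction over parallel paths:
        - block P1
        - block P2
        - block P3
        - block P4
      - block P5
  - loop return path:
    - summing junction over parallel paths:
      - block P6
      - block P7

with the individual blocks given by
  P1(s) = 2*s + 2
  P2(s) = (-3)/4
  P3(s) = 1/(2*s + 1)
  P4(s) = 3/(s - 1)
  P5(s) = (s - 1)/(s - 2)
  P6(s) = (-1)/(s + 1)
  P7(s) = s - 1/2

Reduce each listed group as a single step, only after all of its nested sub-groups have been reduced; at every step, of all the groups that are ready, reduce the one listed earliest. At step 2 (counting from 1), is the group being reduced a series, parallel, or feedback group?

Answer: series

Working:
Step 1: parallel reduction of P1, P2, P3, P4
Step 2: combine (P1+P2+P3+P4), P5 in series
Step 3: parallel reduction of P6, P7
Step 4: reduce the feedback loop with forward ((P1+P2+P3+P4)*P5) and return (P6+P7)
The group at step 2 is a series group.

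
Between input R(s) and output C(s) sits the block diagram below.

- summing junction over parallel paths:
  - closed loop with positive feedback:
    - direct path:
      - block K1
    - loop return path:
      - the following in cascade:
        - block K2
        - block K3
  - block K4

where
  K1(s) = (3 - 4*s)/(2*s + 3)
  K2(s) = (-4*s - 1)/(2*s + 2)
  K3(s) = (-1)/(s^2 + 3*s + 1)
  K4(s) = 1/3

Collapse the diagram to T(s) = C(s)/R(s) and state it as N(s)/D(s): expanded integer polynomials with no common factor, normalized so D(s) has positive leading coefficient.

Step 1: reduce the series chain K2, K3; result (4*s + 1)/(2*s^3 + 8*s^2 + 8*s + 2)
Step 2: close the feedback loop around K1, (K2*K3); result (-8*s^4 - 26*s^3 - 8*s^2 + 16*s + 6)/(4*s^4 + 22*s^3 + 56*s^2 + 20*s + 3)
Step 3: parallel reduction of [K1/(1-K1*(K2*K3))], K4: this yields T(s), and no further normalization is needed

Final answer: (-20*s^4 - 56*s^3 + 32*s^2 + 68*s + 21)/(12*s^4 + 66*s^3 + 168*s^2 + 60*s + 9)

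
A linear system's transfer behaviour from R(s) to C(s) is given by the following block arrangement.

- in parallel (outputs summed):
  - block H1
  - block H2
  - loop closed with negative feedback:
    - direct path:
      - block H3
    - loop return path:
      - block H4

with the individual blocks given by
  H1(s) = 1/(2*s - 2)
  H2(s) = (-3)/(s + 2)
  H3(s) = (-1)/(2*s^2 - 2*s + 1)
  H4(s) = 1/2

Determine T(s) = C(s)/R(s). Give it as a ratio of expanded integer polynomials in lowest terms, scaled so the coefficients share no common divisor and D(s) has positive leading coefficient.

Step 1: apply the feedback formula to H3, H4: (-2)/(4*s^2 - 4*s + 1)
Step 2: combine H1, H2, [H3/(1+H3*H4)] in parallel - this is the overall T(s), already in the required normalized form

Answer: (-20*s^3 + 48*s^2 - 41*s + 16)/(8*s^4 - 22*s^2 + 18*s - 4)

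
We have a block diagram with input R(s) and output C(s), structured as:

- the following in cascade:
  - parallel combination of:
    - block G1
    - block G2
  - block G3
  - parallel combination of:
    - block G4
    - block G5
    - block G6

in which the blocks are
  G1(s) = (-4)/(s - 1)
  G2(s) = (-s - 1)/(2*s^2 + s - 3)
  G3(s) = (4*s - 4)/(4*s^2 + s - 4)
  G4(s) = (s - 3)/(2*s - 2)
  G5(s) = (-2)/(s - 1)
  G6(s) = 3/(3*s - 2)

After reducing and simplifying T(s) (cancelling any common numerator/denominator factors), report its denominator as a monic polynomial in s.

Step 1. parallel reduction of G1, G2 gives (-9*s - 13)/(2*s^2 + s - 3)
Step 2. add G4, G5, G6 (parallel) gives (3*s^2 - 17*s + 8)/(6*s^2 - 10*s + 4)
Step 3. cascade (G1+G2), G3, (G4+G5+G6) gives (-54*s^3 + 228*s^2 + 298*s - 208)/(24*s^5 + 2*s^4 - 69*s^3 + 17*s^2 + 50*s - 24)
No further cancellation is possible in the step-3 result, so that is T(s). Its denominator becomes monic after dividing by the leading coefficient 24.

Final answer: s^5 + s^4/12 - 23*s^3/8 + 17*s^2/24 + 25*s/12 - 1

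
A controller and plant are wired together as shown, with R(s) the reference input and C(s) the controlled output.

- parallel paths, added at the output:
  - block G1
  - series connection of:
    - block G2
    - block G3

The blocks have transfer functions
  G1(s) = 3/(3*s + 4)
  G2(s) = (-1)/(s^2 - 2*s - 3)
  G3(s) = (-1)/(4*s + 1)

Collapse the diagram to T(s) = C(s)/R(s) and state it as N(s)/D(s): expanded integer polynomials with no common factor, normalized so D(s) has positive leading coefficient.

[1] combine G2, G3 in series, giving 1/(4*s^3 - 7*s^2 - 14*s - 3)
[2] reduce the parallel group G1, (G2*G3); the result is T(s) itself (integer coefficients, no common factor, positive leading denominator coefficient)

Answer: (12*s^3 - 21*s^2 - 39*s - 5)/(12*s^4 - 5*s^3 - 70*s^2 - 65*s - 12)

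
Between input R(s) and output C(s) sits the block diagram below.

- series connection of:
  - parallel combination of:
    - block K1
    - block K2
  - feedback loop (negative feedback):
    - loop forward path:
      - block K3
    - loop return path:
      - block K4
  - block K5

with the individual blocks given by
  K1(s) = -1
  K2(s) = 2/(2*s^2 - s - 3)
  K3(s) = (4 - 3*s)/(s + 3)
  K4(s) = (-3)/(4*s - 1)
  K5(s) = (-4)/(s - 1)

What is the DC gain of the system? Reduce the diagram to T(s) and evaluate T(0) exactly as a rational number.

Answer: -16/9

Working:
1. parallel reduction of K1, K2 = (-2*s^2 + s + 5)/(2*s^2 - s - 3)
2. reduce the feedback loop with forward K3 and return K4 = (-12*s^2 + 19*s - 4)/(4*s^2 + 20*s - 15)
3. cascade (K1+K2), [K3/(1+K3*K4)], K5 = (-96*s^4 + 200*s^3 + 132*s^2 - 364*s + 80)/(8*s^5 + 28*s^4 - 98*s^3 + 17*s^2 + 90*s - 45)
The step-3 result is T(s). Setting s = 0: T(0) = 80/(-45) = -16/9.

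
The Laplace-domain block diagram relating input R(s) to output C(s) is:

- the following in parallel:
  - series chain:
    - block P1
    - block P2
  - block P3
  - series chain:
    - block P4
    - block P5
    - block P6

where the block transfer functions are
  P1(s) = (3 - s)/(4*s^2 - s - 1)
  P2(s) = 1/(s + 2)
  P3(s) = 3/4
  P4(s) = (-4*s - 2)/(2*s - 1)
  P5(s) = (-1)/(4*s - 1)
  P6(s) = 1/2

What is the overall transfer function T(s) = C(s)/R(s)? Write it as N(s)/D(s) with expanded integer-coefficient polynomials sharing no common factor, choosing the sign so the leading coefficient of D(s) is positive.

(1) series reduction of P1, P2, giving (3 - s)/(4*s^3 + 7*s^2 - 3*s - 2)
(2) series reduction of P4, P5, P6, giving (2*s + 1)/(8*s^2 - 6*s + 1)
(3) reduce the parallel group (P1*P2), P3, (P4*P5*P6); the result is T(s) itself (integer coefficients, no common factor, positive leading denominator coefficient)

Final answer: (96*s^5 + 128*s^4 - 146*s^3 + 151*s^2 - 77*s - 2)/(128*s^5 + 128*s^4 - 248*s^3 + 36*s^2 + 36*s - 8)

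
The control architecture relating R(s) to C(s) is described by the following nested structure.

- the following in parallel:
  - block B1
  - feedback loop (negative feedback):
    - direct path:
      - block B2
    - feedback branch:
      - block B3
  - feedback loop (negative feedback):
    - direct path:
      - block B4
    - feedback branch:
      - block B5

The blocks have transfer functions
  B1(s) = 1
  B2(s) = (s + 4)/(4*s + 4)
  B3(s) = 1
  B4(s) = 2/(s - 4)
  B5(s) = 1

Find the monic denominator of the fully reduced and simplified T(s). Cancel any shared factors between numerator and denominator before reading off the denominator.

Step 1 - apply the feedback formula to B2, B3: (s + 4)/(5*s + 8)
Step 2 - apply the feedback formula to B4, B5: 2/(s - 2)
Step 3 - combine B1, [B2/(1+B2*B3)], [B4/(1+B4*B5)] in parallel: (6*s^2 + 10*s - 8)/(5*s^2 - 2*s - 16)
The result of step 3 is T(s) in lowest terms. Its denominator has leading coefficient 5; dividing the denominator through by 5 makes it monic.

Therefore the answer is s^2 - 2*s/5 - 16/5.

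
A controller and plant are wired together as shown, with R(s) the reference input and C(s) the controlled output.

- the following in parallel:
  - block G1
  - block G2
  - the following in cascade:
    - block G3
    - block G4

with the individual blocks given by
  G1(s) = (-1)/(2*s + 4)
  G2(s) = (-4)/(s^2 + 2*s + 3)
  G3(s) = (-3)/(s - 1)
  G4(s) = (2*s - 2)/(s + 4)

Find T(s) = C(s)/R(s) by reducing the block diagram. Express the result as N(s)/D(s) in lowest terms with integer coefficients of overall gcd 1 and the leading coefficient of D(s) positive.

The answer is (-13*s^3 - 62*s^2 - 143*s - 148)/(2*s^4 + 16*s^3 + 46*s^2 + 68*s + 48).

Reasoning:
Step 1. combine G3, G4 in series = (-6)/(s + 4)
Step 2. parallel reduction of G1, G2, (G3*G4) - this is the overall T(s), already in the required normalized form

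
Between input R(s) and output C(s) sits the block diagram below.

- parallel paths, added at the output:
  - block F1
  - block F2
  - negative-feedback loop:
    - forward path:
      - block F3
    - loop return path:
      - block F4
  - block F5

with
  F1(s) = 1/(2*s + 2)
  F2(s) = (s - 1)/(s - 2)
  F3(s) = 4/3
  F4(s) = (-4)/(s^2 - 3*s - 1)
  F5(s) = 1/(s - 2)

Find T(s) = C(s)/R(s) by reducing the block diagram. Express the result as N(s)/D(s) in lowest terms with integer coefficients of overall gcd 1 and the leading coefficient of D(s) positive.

Step 1 - close the feedback loop around F3, F4, giving (4*s^2 - 12*s - 4)/(3*s^2 - 9*s - 19)
Step 2 - combine F1, F2, [F3/(1+F3*F4)], F5 in parallel - this is the overall T(s), already in the required normalized form

Answer: (14*s^4 - 41*s^3 - 71*s^2 + 17*s + 54)/(6*s^4 - 24*s^3 - 32*s^2 + 74*s + 76)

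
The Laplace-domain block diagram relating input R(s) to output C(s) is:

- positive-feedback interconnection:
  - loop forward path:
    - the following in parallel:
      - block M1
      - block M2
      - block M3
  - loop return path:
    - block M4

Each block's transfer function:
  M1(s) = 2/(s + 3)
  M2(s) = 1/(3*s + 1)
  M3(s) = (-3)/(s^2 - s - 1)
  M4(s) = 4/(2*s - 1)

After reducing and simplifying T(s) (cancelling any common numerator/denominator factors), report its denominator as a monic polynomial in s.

The answer is s^5 + 11*s^4/6 - 55*s^3/6 + 14*s^2/3 + 175*s/6 + 59/6.

Reasoning:
[1] parallel reduction of M1, M2, M3, giving (7*s^3 - 11*s^2 - 42*s - 14)/(3*s^4 + 7*s^3 - 10*s^2 - 13*s - 3)
[2] close the feedback loop around (M1+M2+M3), M4, giving (14*s^4 - 29*s^3 - 73*s^2 + 14*s + 14)/(6*s^5 + 11*s^4 - 55*s^3 + 28*s^2 + 175*s + 59)
No further cancellation is possible in the step-2 result, so that is T(s). Its denominator becomes monic after dividing by the leading coefficient 6.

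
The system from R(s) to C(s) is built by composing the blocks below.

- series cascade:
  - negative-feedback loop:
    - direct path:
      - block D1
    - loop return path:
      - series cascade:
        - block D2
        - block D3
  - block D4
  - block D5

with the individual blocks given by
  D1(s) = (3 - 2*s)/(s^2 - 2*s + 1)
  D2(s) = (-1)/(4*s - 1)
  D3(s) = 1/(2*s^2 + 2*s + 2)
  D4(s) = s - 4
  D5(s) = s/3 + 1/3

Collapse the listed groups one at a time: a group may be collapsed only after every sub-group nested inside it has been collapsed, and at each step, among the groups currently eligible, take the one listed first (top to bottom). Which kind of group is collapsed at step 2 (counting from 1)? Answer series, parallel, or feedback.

Step 1. reduce the series chain D2, D3
Step 2. reduce the feedback loop with forward D1 and return (D2*D3)
Step 3. cascade [D1/(1+D1*(D2*D3))], D4, D5
Step 2 collapses a feedback group.

Hence the answer: feedback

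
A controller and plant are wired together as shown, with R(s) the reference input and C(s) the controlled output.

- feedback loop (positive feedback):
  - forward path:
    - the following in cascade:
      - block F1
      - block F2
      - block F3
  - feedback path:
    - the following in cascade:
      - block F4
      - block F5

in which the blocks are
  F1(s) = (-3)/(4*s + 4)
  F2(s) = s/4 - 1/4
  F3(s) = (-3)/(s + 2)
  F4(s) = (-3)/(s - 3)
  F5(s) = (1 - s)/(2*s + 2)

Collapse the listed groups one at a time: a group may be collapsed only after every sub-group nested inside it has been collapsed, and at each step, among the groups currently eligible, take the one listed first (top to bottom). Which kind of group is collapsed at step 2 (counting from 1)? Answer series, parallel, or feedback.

Step 1. cascade F1, F2, F3
Step 2. reduce the series chain F4, F5
Step 3. collapse the loop ((F1*F2*F3) forward, (F4*F5) return)
The group at step 2 is a series group.

Answer: series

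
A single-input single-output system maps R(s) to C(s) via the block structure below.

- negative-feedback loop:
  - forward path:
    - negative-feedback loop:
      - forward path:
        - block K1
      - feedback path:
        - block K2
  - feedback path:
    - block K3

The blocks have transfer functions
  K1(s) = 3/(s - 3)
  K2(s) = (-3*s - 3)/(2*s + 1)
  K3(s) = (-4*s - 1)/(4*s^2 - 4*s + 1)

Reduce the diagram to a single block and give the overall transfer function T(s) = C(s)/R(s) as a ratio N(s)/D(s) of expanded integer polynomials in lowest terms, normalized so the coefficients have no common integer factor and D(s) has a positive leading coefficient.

(1) feedback reduction of K1, K2 -> (6*s + 3)/(2*s^2 - 14*s - 12)
(2) feedback reduction of [K1/(1+K1*K2)], K3, which is the overall transfer function T(s) = C(s)/R(s) in lowest terms

Answer: (24*s^3 - 12*s^2 - 6*s + 3)/(8*s^4 - 64*s^3 - 14*s^2 + 16*s - 15)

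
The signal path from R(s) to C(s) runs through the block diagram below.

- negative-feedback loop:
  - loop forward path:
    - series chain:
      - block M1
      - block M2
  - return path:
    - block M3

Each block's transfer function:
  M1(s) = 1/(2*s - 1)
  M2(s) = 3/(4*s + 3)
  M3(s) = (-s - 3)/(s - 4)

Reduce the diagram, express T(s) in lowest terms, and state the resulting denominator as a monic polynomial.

First reduce the diagram to T(s).

Step 1: multiply M1, M2 (series) gives 3/(8*s^2 + 2*s - 3)
Step 2: feedback reduction of (M1*M2), M3 gives (3*s - 12)/(8*s^3 - 30*s^2 - 14*s + 3)
Step 2 gives the fully reduced T(s), with no common factor left to cancel. The denominator's leading coefficient is 8, so divide each of its coefficients by 8 to get the monic form.

Answer: s^3 - 15*s^2/4 - 7*s/4 + 3/8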